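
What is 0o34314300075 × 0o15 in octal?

0o561140701431

Multiply each base-8 digit by 13, carrying:
  5×13 = 65 → write 1 carry 8
  7×13+8 = 99 → write 3 carry 12
  0×13+12 = 12 → write 4 carry 1
  0×13+1 = 1 → write 1
  0×13 = 0 → write 0
  3×13 = 39 → write 7 carry 4
  4×13+4 = 56 → write 0 carry 7
  1×13+7 = 20 → write 4 carry 2
  3×13+2 = 41 → write 1 carry 5
  4×13+5 = 57 → write 1 carry 7
  3×13+7 = 46 → write 6 carry 5
  remaining carry: 5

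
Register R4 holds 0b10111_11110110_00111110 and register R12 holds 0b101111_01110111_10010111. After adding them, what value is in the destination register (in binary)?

0b10001110110110111010101

Add column by column in base 2, right to left:
  0+1 = 1
  1+1 = 0 carry 1
  1+1+1 = 1 carry 1
  1+0+1 = 0 carry 1
  1+1+1 = 1 carry 1
  1+0+1 = 0 carry 1
  0+0+1 = 1
  0+1 = 1
  0+1 = 1
  1+1 = 0 carry 1
  1+1+1 = 1 carry 1
  0+0+1 = 1
  1+1 = 0 carry 1
  1+1+1 = 1 carry 1
  1+1+1 = 1 carry 1
  1+0+1 = 0 carry 1
  1+1+1 = 1 carry 1
  1+1+1 = 1 carry 1
  1+1+1 = 1 carry 1
  0+1+1 = 0 carry 1
  1+0+1 = 0 carry 1
  0+1+1 = 0 carry 1
  final carry 1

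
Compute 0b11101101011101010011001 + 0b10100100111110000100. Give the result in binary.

Add column by column in base 2, right to left:
  1+0 = 1
  0+0 = 0
  0+1 = 1
  1+0 = 1
  1+0 = 1
  0+0 = 0
  0+0 = 0
  1+1 = 0 carry 1
  0+1+1 = 0 carry 1
  1+1+1 = 1 carry 1
  0+1+1 = 0 carry 1
  1+1+1 = 1 carry 1
  1+0+1 = 0 carry 1
  1+0+1 = 0 carry 1
  0+1+1 = 0 carry 1
  1+0+1 = 0 carry 1
  0+0+1 = 1
  1+1 = 0 carry 1
  1+0+1 = 0 carry 1
  0+1+1 = 0 carry 1
  1+0+1 = 0 carry 1
  1+0+1 = 0 carry 1
  1+0+1 = 0 carry 1
  final carry 1

0b100000010000101000011101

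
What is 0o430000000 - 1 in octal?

The trailing 7 digits are 0, so subtracting 1 borrows through: they become 7 and the next digit up decrements.

0o427777777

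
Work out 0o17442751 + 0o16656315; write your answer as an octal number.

Add column by column in base 8, right to left:
  1+5 = 6
  5+1 = 6
  7+3 = 2 carry 1
  2+6+1 = 1 carry 1
  4+5+1 = 2 carry 1
  4+6+1 = 3 carry 1
  7+6+1 = 6 carry 1
  1+1+1 = 3

0o36321266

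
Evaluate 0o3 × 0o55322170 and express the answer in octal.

0o210166550

Multiply each base-8 digit by 3, carrying:
  0×3 = 0 → write 0
  7×3 = 21 → write 5 carry 2
  1×3+2 = 5 → write 5
  2×3 = 6 → write 6
  2×3 = 6 → write 6
  3×3 = 9 → write 1 carry 1
  5×3+1 = 16 → write 0 carry 2
  5×3+2 = 17 → write 1 carry 2
  remaining carry: 2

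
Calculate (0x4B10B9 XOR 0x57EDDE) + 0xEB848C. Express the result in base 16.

First 0x4B10B9 XOR 0x57EDDE = 0x1CFD67.
Add column by column in base 16, right to left:
  7+C = 3 carry 1
  6+8+1 = F
  D+4 = 1 carry 1
  F+8+1 = 8 carry 1
  C+B+1 = 8 carry 1
  1+E+1 = 0 carry 1
  final carry 1

0x10881F3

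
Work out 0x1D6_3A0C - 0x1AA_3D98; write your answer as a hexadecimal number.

Subtract column by column in base 16:
  C-8 → 4
  0-9 → 7 (borrow)
  A-D-1 → C (borrow)
  3-3-1 → F (borrow)
  6-A-1 → B (borrow)
  D-A-1 → 2
  1-1 → 0

0x2BFC74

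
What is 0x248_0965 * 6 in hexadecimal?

0xDB0385E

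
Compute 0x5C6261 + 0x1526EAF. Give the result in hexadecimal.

0x1AED110

Add column by column in base 16, right to left:
  1+F = 0 carry 1
  6+A+1 = 1 carry 1
  2+E+1 = 1 carry 1
  6+6+1 = D
  C+2 = E
  5+5 = A
  0+1 = 1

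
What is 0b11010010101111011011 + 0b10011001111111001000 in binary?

0b101101100101110100011

Add column by column in base 2, right to left:
  1+0 = 1
  1+0 = 1
  0+0 = 0
  1+1 = 0 carry 1
  1+0+1 = 0 carry 1
  0+0+1 = 1
  1+1 = 0 carry 1
  1+1+1 = 1 carry 1
  1+1+1 = 1 carry 1
  1+1+1 = 1 carry 1
  0+1+1 = 0 carry 1
  1+1+1 = 1 carry 1
  0+1+1 = 0 carry 1
  1+0+1 = 0 carry 1
  0+0+1 = 1
  0+1 = 1
  1+1 = 0 carry 1
  0+0+1 = 1
  1+0 = 1
  1+1 = 0 carry 1
  final carry 1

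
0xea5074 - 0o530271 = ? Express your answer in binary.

0xea5074 = 0b111010100101000001110100 in binary.
0o530271 = 0b101011000010111001 in binary.
Subtract column by column in base 2:
  0-1 → 1 (borrow)
  0-0-1 → 1 (borrow)
  1-0-1 → 0
  0-1 → 1 (borrow)
  1-1-1 → 1 (borrow)
  1-1-1 → 1 (borrow)
  1-0-1 → 0
  0-1 → 1 (borrow)
  0-0-1 → 1 (borrow)
  0-0-1 → 1 (borrow)
  0-0-1 → 1 (borrow)
  0-0-1 → 1 (borrow)
  1-1-1 → 1 (borrow)
  0-1-1 → 0 (borrow)
  1-0-1 → 0
  0-1 → 1 (borrow)
  0-0-1 → 1 (borrow)
  1-1-1 → 1 (borrow)
  0-0-1 → 1 (borrow)
  1-0-1 → 0
  0-0 → 0
  1-0 → 1
  1-0 → 1
  1-0 → 1

0b111001111001111110111011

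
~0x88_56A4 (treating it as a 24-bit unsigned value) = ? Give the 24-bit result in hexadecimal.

0x77A95B

Each hex digit d becomes F−d:
  8→7, 8→7, 5→A, 6→9, A→5, 4→B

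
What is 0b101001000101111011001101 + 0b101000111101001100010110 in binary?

Add column by column in base 2, right to left:
  1+0 = 1
  0+1 = 1
  1+1 = 0 carry 1
  1+0+1 = 0 carry 1
  0+1+1 = 0 carry 1
  0+0+1 = 1
  1+0 = 1
  1+0 = 1
  0+1 = 1
  1+1 = 0 carry 1
  1+0+1 = 0 carry 1
  1+0+1 = 0 carry 1
  1+1+1 = 1 carry 1
  0+0+1 = 1
  1+1 = 0 carry 1
  0+1+1 = 0 carry 1
  0+1+1 = 0 carry 1
  0+1+1 = 0 carry 1
  1+0+1 = 0 carry 1
  0+0+1 = 1
  0+0 = 0
  1+1 = 0 carry 1
  0+0+1 = 1
  1+1 = 0 carry 1
  final carry 1

0b1010010000011000111100011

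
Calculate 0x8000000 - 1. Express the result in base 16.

The trailing 6 digits are 0, so subtracting 1 borrows through: they become F and the next digit up decrements.

0x7FFFFFF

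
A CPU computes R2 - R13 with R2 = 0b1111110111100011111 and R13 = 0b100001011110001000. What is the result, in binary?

0b1011101011110010111

Subtract column by column in base 2:
  1-0 → 1
  1-0 → 1
  1-0 → 1
  1-1 → 0
  1-0 → 1
  0-0 → 0
  0-0 → 0
  0-1 → 1 (borrow)
  1-1-1 → 1 (borrow)
  1-1-1 → 1 (borrow)
  1-1-1 → 1 (borrow)
  1-0-1 → 0
  0-1 → 1 (borrow)
  1-0-1 → 0
  1-0 → 1
  1-0 → 1
  1-0 → 1
  1-1 → 0
  1-0 → 1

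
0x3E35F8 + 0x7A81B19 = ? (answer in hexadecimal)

Add column by column in base 16, right to left:
  8+9 = 1 carry 1
  F+1+1 = 1 carry 1
  5+B+1 = 1 carry 1
  3+1+1 = 5
  E+8 = 6 carry 1
  3+A+1 = E
  0+7 = 7

0x7E65111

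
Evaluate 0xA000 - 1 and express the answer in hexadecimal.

0x9FFF

The trailing 3 digits are 0, so subtracting 1 borrows through: they become F and the next digit up decrements.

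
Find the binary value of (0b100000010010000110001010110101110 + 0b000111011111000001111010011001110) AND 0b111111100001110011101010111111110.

Add column by column in base 2, right to left:
  0+0 = 0
  1+1 = 0 carry 1
  1+1+1 = 1 carry 1
  1+1+1 = 1 carry 1
  0+0+1 = 1
  1+0 = 1
  0+1 = 1
  1+1 = 0 carry 1
  1+0+1 = 0 carry 1
  0+0+1 = 1
  1+1 = 0 carry 1
  0+0+1 = 1
  1+1 = 0 carry 1
  0+1+1 = 0 carry 1
  0+1+1 = 0 carry 1
  0+1+1 = 0 carry 1
  1+0+1 = 0 carry 1
  1+0+1 = 0 carry 1
  0+0+1 = 1
  0+0 = 0
  0+0 = 0
  0+1 = 1
  1+1 = 0 carry 1
  0+1+1 = 0 carry 1
  0+1+1 = 0 carry 1
  1+1+1 = 1 carry 1
  0+0+1 = 1
  0+1 = 1
  0+1 = 1
  0+1 = 1
  0+0 = 0
  0+0 = 0
  1+0 = 1
Sum = 0b100111110001001000000101001111100; now AND with 0b111111100001110011101010111111110:
  100111110001001000000101001111100
& 111111100001110011101010111111110
= 100111100001000000000000001111100

0b100111100001000000000000001111100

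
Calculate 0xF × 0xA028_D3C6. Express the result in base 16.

Multiply each base-16 digit by 15, carrying:
  6×15 = 90 → write A carry 5
  C×15+5 = 185 → write 9 carry 11
  3×15+11 = 56 → write 8 carry 3
  D×15+3 = 198 → write 6 carry 12
  8×15+12 = 132 → write 4 carry 8
  2×15+8 = 38 → write 6 carry 2
  0×15+2 = 2 → write 2
  A×15 = 150 → write 6 carry 9
  remaining carry: 9

0x96264689A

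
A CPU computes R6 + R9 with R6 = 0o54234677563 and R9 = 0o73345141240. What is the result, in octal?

0o147602041023

Add column by column in base 8, right to left:
  3+0 = 3
  6+4 = 2 carry 1
  5+2+1 = 0 carry 1
  7+1+1 = 1 carry 1
  7+4+1 = 4 carry 1
  6+1+1 = 0 carry 1
  4+5+1 = 2 carry 1
  3+4+1 = 0 carry 1
  2+3+1 = 6
  4+3 = 7
  5+7 = 4 carry 1
  final carry 1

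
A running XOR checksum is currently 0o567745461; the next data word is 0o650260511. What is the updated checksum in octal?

0o337525170

XOR each oct digit independently (no carries):
  5^6=3, 6^5=3, 7^0=7, 7^2=5, 4^6=2, 5^0=5, 4^5=1, 6^1=7, 1^1=0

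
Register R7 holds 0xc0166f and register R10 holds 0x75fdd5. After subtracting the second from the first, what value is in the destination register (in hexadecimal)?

0x4a189a

Subtract column by column in base 16:
  f-5 → a
  6-d → 9 (borrow)
  6-d-1 → 8 (borrow)
  1-f-1 → 1 (borrow)
  0-5-1 → a (borrow)
  c-7-1 → 4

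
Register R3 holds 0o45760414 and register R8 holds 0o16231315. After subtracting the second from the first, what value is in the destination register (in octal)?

0o27527077

Subtract column by column in base 8:
  4-5 → 7 (borrow)
  1-1-1 → 7 (borrow)
  4-3-1 → 0
  0-1 → 7 (borrow)
  6-3-1 → 2
  7-2 → 5
  5-6 → 7 (borrow)
  4-1-1 → 2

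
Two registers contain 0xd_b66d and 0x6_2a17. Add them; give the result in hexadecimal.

0x13e084

Add column by column in base 16, right to left:
  d+7 = 4 carry 1
  6+1+1 = 8
  6+a = 0 carry 1
  b+2+1 = e
  d+6 = 3 carry 1
  final carry 1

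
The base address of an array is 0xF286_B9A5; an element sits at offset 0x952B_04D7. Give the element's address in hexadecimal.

0x187B1BE7C

Add column by column in base 16, right to left:
  5+7 = C
  A+D = 7 carry 1
  9+4+1 = E
  B+0 = B
  6+B = 1 carry 1
  8+2+1 = B
  2+5 = 7
  F+9 = 8 carry 1
  final carry 1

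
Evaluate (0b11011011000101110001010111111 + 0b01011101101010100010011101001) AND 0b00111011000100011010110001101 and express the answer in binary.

Add column by column in base 2, right to left:
  1+1 = 0 carry 1
  1+0+1 = 0 carry 1
  1+0+1 = 0 carry 1
  1+1+1 = 1 carry 1
  1+0+1 = 0 carry 1
  1+1+1 = 1 carry 1
  0+1+1 = 0 carry 1
  1+1+1 = 1 carry 1
  0+0+1 = 1
  1+0 = 1
  0+1 = 1
  0+0 = 0
  0+0 = 0
  1+0 = 1
  1+1 = 0 carry 1
  1+0+1 = 0 carry 1
  0+1+1 = 0 carry 1
  1+0+1 = 0 carry 1
  0+1+1 = 0 carry 1
  0+0+1 = 1
  0+1 = 1
  1+1 = 0 carry 1
  1+0+1 = 0 carry 1
  0+1+1 = 0 carry 1
  1+1+1 = 1 carry 1
  1+1+1 = 1 carry 1
  0+0+1 = 1
  1+1 = 0 carry 1
  1+0+1 = 0 carry 1
  final carry 1
Sum = 0b100111000110000010011110101000; now AND with 0b00111011000100011010110001101:
  100111000110000010011110101000
& 000111011000100011010110001101
= 000111000000000010010110001000

0b111000000000010010110001000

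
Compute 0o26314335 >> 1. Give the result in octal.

1 bits is not a whole number of base-8 digits; in binary: 10110011001100011011101 >> 1 = 1011001100110001101110.

0o13146156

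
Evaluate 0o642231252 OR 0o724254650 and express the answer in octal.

OR each oct digit independently (no carries):
  6|7=7, 4|2=6, 2|4=6, 2|2=2, 3|5=7, 1|4=5, 2|6=6, 5|5=5, 2|0=2

0o766275652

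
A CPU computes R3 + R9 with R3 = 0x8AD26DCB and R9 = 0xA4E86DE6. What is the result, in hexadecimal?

0x12FBADBB1

Add column by column in base 16, right to left:
  B+6 = 1 carry 1
  C+E+1 = B carry 1
  D+D+1 = B carry 1
  6+6+1 = D
  2+8 = A
  D+E = B carry 1
  A+4+1 = F
  8+A = 2 carry 1
  final carry 1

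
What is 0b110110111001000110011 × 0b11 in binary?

0b10100100101011010011001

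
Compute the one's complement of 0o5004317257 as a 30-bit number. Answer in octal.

0o2773460520

Each oct digit d becomes 7−d:
  5→2, 0→7, 0→7, 4→3, 3→4, 1→6, 7→0, 2→5, 5→2, 7→0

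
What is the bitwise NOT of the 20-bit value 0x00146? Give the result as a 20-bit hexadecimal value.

0xFFEB9

Each hex digit d becomes F−d:
  0→F, 0→F, 1→E, 4→B, 6→9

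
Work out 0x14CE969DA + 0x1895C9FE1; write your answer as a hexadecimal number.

0x2D64609BB

Add column by column in base 16, right to left:
  A+1 = B
  D+E = B carry 1
  9+F+1 = 9 carry 1
  6+9+1 = 0 carry 1
  9+C+1 = 6 carry 1
  E+5+1 = 4 carry 1
  C+9+1 = 6 carry 1
  4+8+1 = D
  1+1 = 2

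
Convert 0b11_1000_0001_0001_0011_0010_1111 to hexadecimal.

0x381132f

Group the bits into nibbles: 0011 1000 0001 0001 0011 0010 1111 → 381132f.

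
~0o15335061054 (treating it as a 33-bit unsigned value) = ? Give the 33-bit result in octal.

0o62442716723

Each oct digit d becomes 7−d:
  1→6, 5→2, 3→4, 3→4, 5→2, 0→7, 6→1, 1→6, 0→7, 5→2, 4→3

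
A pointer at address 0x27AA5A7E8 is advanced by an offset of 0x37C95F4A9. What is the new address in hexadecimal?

Add column by column in base 16, right to left:
  8+9 = 1 carry 1
  E+A+1 = 9 carry 1
  7+4+1 = C
  A+F = 9 carry 1
  5+5+1 = B
  A+9 = 3 carry 1
  A+C+1 = 7 carry 1
  7+7+1 = F
  2+3 = 5

0x5F73B9C91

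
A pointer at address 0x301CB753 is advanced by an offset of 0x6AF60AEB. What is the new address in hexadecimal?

Add column by column in base 16, right to left:
  3+B = E
  5+E = 3 carry 1
  7+A+1 = 2 carry 1
  B+0+1 = C
  C+6 = 2 carry 1
  1+F+1 = 1 carry 1
  0+A+1 = B
  3+6 = 9

0x9B12C23E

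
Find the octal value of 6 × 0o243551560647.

0o1726172244752

Multiply each base-8 digit by 6, carrying:
  7×6 = 42 → write 2 carry 5
  4×6+5 = 29 → write 5 carry 3
  6×6+3 = 39 → write 7 carry 4
  0×6+4 = 4 → write 4
  6×6 = 36 → write 4 carry 4
  5×6+4 = 34 → write 2 carry 4
  1×6+4 = 10 → write 2 carry 1
  5×6+1 = 31 → write 7 carry 3
  5×6+3 = 33 → write 1 carry 4
  3×6+4 = 22 → write 6 carry 2
  4×6+2 = 26 → write 2 carry 3
  2×6+3 = 15 → write 7 carry 1
  remaining carry: 1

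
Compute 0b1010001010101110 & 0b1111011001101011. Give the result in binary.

0b1010001000101010

AND bit by bit (1 only where both bits are 1):
  1010001010101110
& 1111011001101011
= 1010001000101010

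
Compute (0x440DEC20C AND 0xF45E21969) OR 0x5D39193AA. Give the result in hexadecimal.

0x440DEC20C AND 0xF45E21969 = 0x440C20008.
Then OR with 0x5D39193AA.

0x5D3D393AA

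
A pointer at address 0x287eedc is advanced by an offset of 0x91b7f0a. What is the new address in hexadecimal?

Add column by column in base 16, right to left:
  c+a = 6 carry 1
  d+0+1 = e
  e+f = d carry 1
  e+7+1 = 6 carry 1
  7+b+1 = 3 carry 1
  8+1+1 = a
  2+9 = b

0xba36de6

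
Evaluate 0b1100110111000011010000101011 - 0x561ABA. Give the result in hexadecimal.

0xC861971

0b1100110111000011010000101011 = 0xCDC342B in hexadecimal.
Subtract column by column in base 16:
  B-A → 1
  2-B → 7 (borrow)
  4-A-1 → 9 (borrow)
  3-1-1 → 1
  C-6 → 6
  D-5 → 8
  C-0 → C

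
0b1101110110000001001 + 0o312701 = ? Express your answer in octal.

0b1101110110000001001 = 0o1566011 in octal.
Add column by column in base 8, right to left:
  1+1 = 2
  1+0 = 1
  0+7 = 7
  6+2 = 0 carry 1
  6+1+1 = 0 carry 1
  5+3+1 = 1 carry 1
  1+0+1 = 2

0o2100712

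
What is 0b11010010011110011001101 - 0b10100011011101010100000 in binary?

0b101111000001000101101

Subtract column by column in base 2:
  1-0 → 1
  0-0 → 0
  1-0 → 1
  1-0 → 1
  0-0 → 0
  0-1 → 1 (borrow)
  1-0-1 → 0
  1-1 → 0
  0-0 → 0
  0-1 → 1 (borrow)
  1-0-1 → 0
  1-1 → 0
  1-1 → 0
  1-1 → 0
  0-0 → 0
  0-1 → 1 (borrow)
  1-1-1 → 1 (borrow)
  0-0-1 → 1 (borrow)
  0-0-1 → 1 (borrow)
  1-0-1 → 0
  0-1 → 1 (borrow)
  1-0-1 → 0
  1-1 → 0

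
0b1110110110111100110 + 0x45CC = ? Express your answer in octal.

0o1731662

0b1110110110111100110 = 0o1666746 in octal.
0x45CC = 0o42714 in octal.
Add column by column in base 8, right to left:
  6+4 = 2 carry 1
  4+1+1 = 6
  7+7 = 6 carry 1
  6+2+1 = 1 carry 1
  6+4+1 = 3 carry 1
  6+0+1 = 7
  1+0 = 1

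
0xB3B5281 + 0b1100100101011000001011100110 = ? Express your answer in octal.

0o2764152547

0xB3B5281 = 0o1316651201 in octal.
0b1100100101011000001011100110 = 0o1445301346 in octal.
Add column by column in base 8, right to left:
  1+6 = 7
  0+4 = 4
  2+3 = 5
  1+1 = 2
  5+0 = 5
  6+3 = 1 carry 1
  6+5+1 = 4 carry 1
  1+4+1 = 6
  3+4 = 7
  1+1 = 2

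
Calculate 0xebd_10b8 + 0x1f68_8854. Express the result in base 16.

Add column by column in base 16, right to left:
  8+4 = c
  b+5 = 0 carry 1
  0+8+1 = 9
  1+8 = 9
  d+8 = 5 carry 1
  b+6+1 = 2 carry 1
  e+f+1 = e carry 1
  0+1+1 = 2

0x2e25990c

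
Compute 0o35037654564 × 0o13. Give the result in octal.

0o477536153774

Multiply each base-8 digit by 11, carrying:
  4×11 = 44 → write 4 carry 5
  6×11+5 = 71 → write 7 carry 8
  5×11+8 = 63 → write 7 carry 7
  4×11+7 = 51 → write 3 carry 6
  5×11+6 = 61 → write 5 carry 7
  6×11+7 = 73 → write 1 carry 9
  7×11+9 = 86 → write 6 carry 10
  3×11+10 = 43 → write 3 carry 5
  0×11+5 = 5 → write 5
  5×11 = 55 → write 7 carry 6
  3×11+6 = 39 → write 7 carry 4
  remaining carry: 4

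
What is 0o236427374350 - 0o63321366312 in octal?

0o153106006036

Subtract column by column in base 8:
  0-2 → 6 (borrow)
  5-1-1 → 3
  3-3 → 0
  4-6 → 6 (borrow)
  7-6-1 → 0
  3-3 → 0
  7-1 → 6
  2-2 → 0
  4-3 → 1
  6-3 → 3
  3-6 → 5 (borrow)
  2-0-1 → 1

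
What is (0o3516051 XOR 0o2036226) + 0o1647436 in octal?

First 0o3516051 XOR 0o2036226 = 0o1520277.
Add column by column in base 8, right to left:
  7+6 = 5 carry 1
  7+3+1 = 3 carry 1
  2+4+1 = 7
  0+7 = 7
  2+4 = 6
  5+6 = 3 carry 1
  1+1+1 = 3

0o3367735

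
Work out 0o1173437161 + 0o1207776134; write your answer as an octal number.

0o2403435315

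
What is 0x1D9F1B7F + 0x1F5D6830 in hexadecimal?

0x3CFC83AF

Add column by column in base 16, right to left:
  F+0 = F
  7+3 = A
  B+8 = 3 carry 1
  1+6+1 = 8
  F+D = C carry 1
  9+5+1 = F
  D+F = C carry 1
  1+1+1 = 3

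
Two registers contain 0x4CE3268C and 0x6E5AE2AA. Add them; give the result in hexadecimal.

Add column by column in base 16, right to left:
  C+A = 6 carry 1
  8+A+1 = 3 carry 1
  6+2+1 = 9
  2+E = 0 carry 1
  3+A+1 = E
  E+5 = 3 carry 1
  C+E+1 = B carry 1
  4+6+1 = B

0xBB3E0936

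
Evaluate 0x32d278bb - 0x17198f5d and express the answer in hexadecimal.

0x1bb8e95e

Subtract column by column in base 16:
  b-d → e (borrow)
  b-5-1 → 5
  8-f → 9 (borrow)
  7-8-1 → e (borrow)
  2-9-1 → 8 (borrow)
  d-1-1 → b
  2-7 → b (borrow)
  3-1-1 → 1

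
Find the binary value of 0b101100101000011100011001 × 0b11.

Multiply each base-2 digit by 3, carrying:
  1×3 = 3 → write 1 carry 1
  0×3+1 = 1 → write 1
  0×3 = 0 → write 0
  1×3 = 3 → write 1 carry 1
  1×3+1 = 4 → write 0 carry 2
  0×3+2 = 2 → write 0 carry 1
  0×3+1 = 1 → write 1
  0×3 = 0 → write 0
  1×3 = 3 → write 1 carry 1
  1×3+1 = 4 → write 0 carry 2
  1×3+2 = 5 → write 1 carry 2
  0×3+2 = 2 → write 0 carry 1
  0×3+1 = 1 → write 1
  0×3 = 0 → write 0
  0×3 = 0 → write 0
  1×3 = 3 → write 1 carry 1
  0×3+1 = 1 → write 1
  1×3 = 3 → write 1 carry 1
  0×3+1 = 1 → write 1
  0×3 = 0 → write 0
  1×3 = 3 → write 1 carry 1
  1×3+1 = 4 → write 0 carry 2
  0×3+2 = 2 → write 0 carry 1
  1×3+1 = 4 → write 0 carry 2
  remaining carry: 10

0b10000101111001010101001011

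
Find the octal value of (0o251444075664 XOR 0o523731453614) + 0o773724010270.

First 0o251444075664 XOR 0o523731453614 = 0o772375426070.
Add column by column in base 8, right to left:
  0+0 = 0
  7+7 = 6 carry 1
  0+2+1 = 3
  6+0 = 6
  2+1 = 3
  4+0 = 4
  5+4 = 1 carry 1
  7+2+1 = 2 carry 1
  3+7+1 = 3 carry 1
  2+3+1 = 6
  7+7 = 6 carry 1
  7+7+1 = 7 carry 1
  final carry 1

0o1766321436360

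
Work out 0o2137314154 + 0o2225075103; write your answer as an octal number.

Add column by column in base 8, right to left:
  4+3 = 7
  5+0 = 5
  1+1 = 2
  4+5 = 1 carry 1
  1+7+1 = 1 carry 1
  3+0+1 = 4
  7+5 = 4 carry 1
  3+2+1 = 6
  1+2 = 3
  2+2 = 4

0o4364411257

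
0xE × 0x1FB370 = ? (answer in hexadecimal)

Multiply each base-16 digit by 14, carrying:
  0×14 = 0 → write 0
  7×14 = 98 → write 2 carry 6
  3×14+6 = 48 → write 0 carry 3
  B×14+3 = 157 → write D carry 9
  F×14+9 = 219 → write B carry 13
  1×14+13 = 27 → write B carry 1
  remaining carry: 1

0x1BBD020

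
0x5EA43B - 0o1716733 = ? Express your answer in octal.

0x5EA43B = 0o27522073 in octal.
Subtract column by column in base 8:
  3-3 → 0
  7-3 → 4
  0-7 → 1 (borrow)
  2-6-1 → 3 (borrow)
  2-1-1 → 0
  5-7 → 6 (borrow)
  7-1-1 → 5
  2-0 → 2

0o25603140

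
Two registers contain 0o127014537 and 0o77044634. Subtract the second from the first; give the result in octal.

Subtract column by column in base 8:
  7-4 → 3
  3-3 → 0
  5-6 → 7 (borrow)
  4-4-1 → 7 (borrow)
  1-4-1 → 4 (borrow)
  0-0-1 → 7 (borrow)
  7-7-1 → 7 (borrow)
  2-7-1 → 2 (borrow)
  1-0-1 → 0

0o27747703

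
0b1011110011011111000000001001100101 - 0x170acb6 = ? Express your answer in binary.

0x170acb6 = 0b1011100001010110010110110 in binary.
Subtract column by column in base 2:
  1-0 → 1
  0-1 → 1 (borrow)
  1-1-1 → 1 (borrow)
  0-0-1 → 1 (borrow)
  0-1-1 → 0 (borrow)
  1-1-1 → 1 (borrow)
  1-0-1 → 0
  0-1 → 1 (borrow)
  0-0-1 → 1 (borrow)
  1-0-1 → 0
  0-1 → 1 (borrow)
  0-1-1 → 0 (borrow)
  0-0-1 → 1 (borrow)
  0-1-1 → 0 (borrow)
  0-0-1 → 1 (borrow)
  0-1-1 → 0 (borrow)
  0-0-1 → 1 (borrow)
  0-0-1 → 1 (borrow)
  1-0-1 → 0
  1-0 → 1
  1-1 → 0
  1-1 → 0
  1-1 → 0
  0-0 → 0
  1-1 → 0
  1-0 → 1
  0-0 → 0
  0-0 → 0
  1-0 → 1
  1-0 → 1
  1-0 → 1
  1-0 → 1
  0-0 → 0
  1-0 → 1

0b1011110010000010110101010110101111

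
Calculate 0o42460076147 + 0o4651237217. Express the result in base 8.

Add column by column in base 8, right to left:
  7+7 = 6 carry 1
  4+1+1 = 6
  1+2 = 3
  6+7 = 5 carry 1
  7+3+1 = 3 carry 1
  0+2+1 = 3
  0+1 = 1
  6+5 = 3 carry 1
  4+6+1 = 3 carry 1
  2+4+1 = 7
  4+0 = 4

0o47331335366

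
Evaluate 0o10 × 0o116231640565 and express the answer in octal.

0o1162316405650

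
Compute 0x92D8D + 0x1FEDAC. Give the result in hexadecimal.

0x291B39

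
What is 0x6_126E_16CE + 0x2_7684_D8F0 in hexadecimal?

0x888F2EFBE

Add column by column in base 16, right to left:
  E+0 = E
  C+F = B carry 1
  6+8+1 = F
  1+D = E
  E+4 = 2 carry 1
  6+8+1 = F
  2+6 = 8
  1+7 = 8
  6+2 = 8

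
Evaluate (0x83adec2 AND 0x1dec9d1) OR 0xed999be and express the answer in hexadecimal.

0x83adec2 AND 0x1dec9d1 = 0x01ac8c0.
Then OR with 0xed999be.

0xedbd9fe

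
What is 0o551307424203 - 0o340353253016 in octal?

Subtract column by column in base 8:
  3-6 → 5 (borrow)
  0-1-1 → 6 (borrow)
  2-0-1 → 1
  4-3 → 1
  2-5 → 5 (borrow)
  4-2-1 → 1
  7-3 → 4
  0-5 → 3 (borrow)
  3-3-1 → 7 (borrow)
  1-0-1 → 0
  5-4 → 1
  5-3 → 2

0o210734151165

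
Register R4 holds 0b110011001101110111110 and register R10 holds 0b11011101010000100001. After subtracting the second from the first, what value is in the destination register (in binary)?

0b10111100011110011101

Subtract column by column in base 2:
  0-1 → 1 (borrow)
  1-0-1 → 0
  1-0 → 1
  1-0 → 1
  1-0 → 1
  1-1 → 0
  0-0 → 0
  1-0 → 1
  1-0 → 1
  1-0 → 1
  0-1 → 1 (borrow)
  1-0-1 → 0
  1-1 → 0
  0-0 → 0
  0-1 → 1 (borrow)
  1-1-1 → 1 (borrow)
  1-1-1 → 1 (borrow)
  0-0-1 → 1 (borrow)
  0-1-1 → 0 (borrow)
  1-1-1 → 1 (borrow)
  1-0-1 → 0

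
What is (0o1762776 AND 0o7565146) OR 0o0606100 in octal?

0o1762776 AND 0o7565146 = 0o1560146.
Then OR with 0o0606100.

0o1766146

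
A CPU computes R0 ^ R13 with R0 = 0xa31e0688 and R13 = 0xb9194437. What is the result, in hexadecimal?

0x1a0742bf

XOR each hex digit independently (no carries):
  a^b=1, 3^9=a, 1^1=0, e^9=7, 0^4=4, 6^4=2, 8^3=b, 8^7=f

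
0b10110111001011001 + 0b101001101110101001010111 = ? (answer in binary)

Add column by column in base 2, right to left:
  1+1 = 0 carry 1
  0+1+1 = 0 carry 1
  0+1+1 = 0 carry 1
  1+0+1 = 0 carry 1
  1+1+1 = 1 carry 1
  0+0+1 = 1
  1+1 = 0 carry 1
  0+0+1 = 1
  0+0 = 0
  1+1 = 0 carry 1
  1+0+1 = 0 carry 1
  1+1+1 = 1 carry 1
  0+0+1 = 1
  1+1 = 0 carry 1
  1+1+1 = 1 carry 1
  0+1+1 = 0 carry 1
  1+0+1 = 0 carry 1
  0+1+1 = 0 carry 1
  0+1+1 = 0 carry 1
  0+0+1 = 1
  0+0 = 0
  0+1 = 1
  0+0 = 0
  0+1 = 1

0b101010000101100010110000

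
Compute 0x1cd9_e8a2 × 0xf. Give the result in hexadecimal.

0x1b0c4a17e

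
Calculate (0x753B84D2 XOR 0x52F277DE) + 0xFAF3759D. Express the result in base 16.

0x122BD68A9

First 0x753B84D2 XOR 0x52F277DE = 0x27C9F30C.
Add column by column in base 16, right to left:
  C+D = 9 carry 1
  0+9+1 = A
  3+5 = 8
  F+7 = 6 carry 1
  9+3+1 = D
  C+F = B carry 1
  7+A+1 = 2 carry 1
  2+F+1 = 2 carry 1
  final carry 1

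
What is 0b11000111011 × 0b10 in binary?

0b110001110110

Multiply each base-2 digit by 2, carrying:
  1×2 = 2 → write 0 carry 1
  1×2+1 = 3 → write 1 carry 1
  0×2+1 = 1 → write 1
  1×2 = 2 → write 0 carry 1
  1×2+1 = 3 → write 1 carry 1
  1×2+1 = 3 → write 1 carry 1
  0×2+1 = 1 → write 1
  0×2 = 0 → write 0
  0×2 = 0 → write 0
  1×2 = 2 → write 0 carry 1
  1×2+1 = 3 → write 1 carry 1
  remaining carry: 1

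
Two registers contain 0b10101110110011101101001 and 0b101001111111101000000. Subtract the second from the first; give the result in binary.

0b10000100110100000101001

Subtract column by column in base 2:
  1-0 → 1
  0-0 → 0
  0-0 → 0
  1-0 → 1
  0-0 → 0
  1-0 → 1
  1-1 → 0
  0-0 → 0
  1-1 → 0
  1-1 → 0
  1-1 → 0
  0-1 → 1 (borrow)
  0-1-1 → 0 (borrow)
  1-1-1 → 1 (borrow)
  1-1-1 → 1 (borrow)
  0-1-1 → 0 (borrow)
  1-0-1 → 0
  1-0 → 1
  1-1 → 0
  0-0 → 0
  1-1 → 0
  0-0 → 0
  1-0 → 1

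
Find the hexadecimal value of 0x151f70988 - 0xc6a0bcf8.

0x8b564c90

Subtract column by column in base 16:
  8-8 → 0
  8-f → 9 (borrow)
  9-c-1 → c (borrow)
  0-b-1 → 4 (borrow)
  7-0-1 → 6
  f-a → 5
  1-6 → b (borrow)
  5-c-1 → 8 (borrow)
  1-0-1 → 0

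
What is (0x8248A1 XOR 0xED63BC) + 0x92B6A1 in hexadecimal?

First 0x8248A1 XOR 0xED63BC = 0x6F2B1D.
Add column by column in base 16, right to left:
  D+1 = E
  1+A = B
  B+6 = 1 carry 1
  2+B+1 = E
  F+2 = 1 carry 1
  6+9+1 = 0 carry 1
  final carry 1

0x101E1BE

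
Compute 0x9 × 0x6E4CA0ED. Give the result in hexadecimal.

Multiply each base-16 digit by 9, carrying:
  D×9 = 117 → write 5 carry 7
  E×9+7 = 133 → write 5 carry 8
  0×9+8 = 8 → write 8
  A×9 = 90 → write A carry 5
  C×9+5 = 113 → write 1 carry 7
  4×9+7 = 43 → write B carry 2
  E×9+2 = 128 → write 0 carry 8
  6×9+8 = 62 → write E carry 3
  remaining carry: 3

0x3E0B1A855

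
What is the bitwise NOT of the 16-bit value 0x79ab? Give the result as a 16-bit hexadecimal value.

Each hex digit d becomes f−d:
  7→8, 9→6, a→5, b→4

0x8654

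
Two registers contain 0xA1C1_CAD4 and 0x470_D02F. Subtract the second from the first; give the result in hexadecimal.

0x9D50FAA5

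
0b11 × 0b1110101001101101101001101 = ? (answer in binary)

Multiply each base-2 digit by 3, carrying:
  1×3 = 3 → write 1 carry 1
  0×3+1 = 1 → write 1
  1×3 = 3 → write 1 carry 1
  1×3+1 = 4 → write 0 carry 2
  0×3+2 = 2 → write 0 carry 1
  0×3+1 = 1 → write 1
  1×3 = 3 → write 1 carry 1
  0×3+1 = 1 → write 1
  1×3 = 3 → write 1 carry 1
  1×3+1 = 4 → write 0 carry 2
  0×3+2 = 2 → write 0 carry 1
  1×3+1 = 4 → write 0 carry 2
  1×3+2 = 5 → write 1 carry 2
  0×3+2 = 2 → write 0 carry 1
  1×3+1 = 4 → write 0 carry 2
  1×3+2 = 5 → write 1 carry 2
  0×3+2 = 2 → write 0 carry 1
  0×3+1 = 1 → write 1
  1×3 = 3 → write 1 carry 1
  0×3+1 = 1 → write 1
  1×3 = 3 → write 1 carry 1
  0×3+1 = 1 → write 1
  1×3 = 3 → write 1 carry 1
  1×3+1 = 4 → write 0 carry 2
  1×3+2 = 5 → write 1 carry 2
  remaining carry: 10

0b101011111101001000111100111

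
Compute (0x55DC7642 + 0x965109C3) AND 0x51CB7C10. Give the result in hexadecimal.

0x40090000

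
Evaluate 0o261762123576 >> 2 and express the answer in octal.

2 bits is not a whole number of base-8 digits; in binary: 10110001111110010001010011101111110 >> 2 = 101100011111100100010100111011111.

0o54374424737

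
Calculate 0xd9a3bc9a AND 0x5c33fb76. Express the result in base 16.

AND each hex digit independently (no carries):
  d&5=5, 9&c=8, a&3=2, 3&3=3, b&f=b, c&b=8, 9&7=1, a&6=2

0x5823b812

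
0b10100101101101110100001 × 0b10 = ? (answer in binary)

Multiply each base-2 digit by 2, carrying:
  1×2 = 2 → write 0 carry 1
  0×2+1 = 1 → write 1
  0×2 = 0 → write 0
  0×2 = 0 → write 0
  0×2 = 0 → write 0
  1×2 = 2 → write 0 carry 1
  0×2+1 = 1 → write 1
  1×2 = 2 → write 0 carry 1
  1×2+1 = 3 → write 1 carry 1
  1×2+1 = 3 → write 1 carry 1
  0×2+1 = 1 → write 1
  1×2 = 2 → write 0 carry 1
  1×2+1 = 3 → write 1 carry 1
  0×2+1 = 1 → write 1
  1×2 = 2 → write 0 carry 1
  1×2+1 = 3 → write 1 carry 1
  0×2+1 = 1 → write 1
  1×2 = 2 → write 0 carry 1
  0×2+1 = 1 → write 1
  0×2 = 0 → write 0
  1×2 = 2 → write 0 carry 1
  0×2+1 = 1 → write 1
  1×2 = 2 → write 0 carry 1
  remaining carry: 1

0b101001011011011101000010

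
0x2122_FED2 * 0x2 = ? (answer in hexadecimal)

Multiply each base-16 digit by 2, carrying:
  2×2 = 4 → write 4
  D×2 = 26 → write A carry 1
  E×2+1 = 29 → write D carry 1
  F×2+1 = 31 → write F carry 1
  2×2+1 = 5 → write 5
  2×2 = 4 → write 4
  1×2 = 2 → write 2
  2×2 = 4 → write 4

0x4245FDA4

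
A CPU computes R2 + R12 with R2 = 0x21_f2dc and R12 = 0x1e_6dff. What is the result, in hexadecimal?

0x4060db

Add column by column in base 16, right to left:
  c+f = b carry 1
  d+f+1 = d carry 1
  2+d+1 = 0 carry 1
  f+6+1 = 6 carry 1
  1+e+1 = 0 carry 1
  2+1+1 = 4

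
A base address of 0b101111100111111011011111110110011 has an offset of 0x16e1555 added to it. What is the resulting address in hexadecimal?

0x17e6bd508

0b101111100111111011011111110110011 = 0x17cfdbfb3 in hexadecimal.
Add column by column in base 16, right to left:
  3+5 = 8
  b+5 = 0 carry 1
  f+5+1 = 5 carry 1
  b+1+1 = d
  d+e = b carry 1
  f+6+1 = 6 carry 1
  c+1+1 = e
  7+0 = 7
  1+0 = 1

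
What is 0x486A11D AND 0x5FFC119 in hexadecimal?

0x4868119

AND each hex digit independently (no carries):
  4&5=4, 8&F=8, 6&F=6, A&C=8, 1&1=1, 1&1=1, D&9=9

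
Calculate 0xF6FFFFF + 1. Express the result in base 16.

The trailing 5 digits are F (max in base 16), so adding 1 cascades: they roll to 0 and the next digit up increments.

0xF700000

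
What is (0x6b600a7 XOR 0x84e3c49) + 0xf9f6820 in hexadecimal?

First 0x6b600a7 XOR 0x84e3c49 = 0xef83cee.
Add column by column in base 16, right to left:
  e+0 = e
  e+2 = 0 carry 1
  c+8+1 = 5 carry 1
  3+6+1 = a
  8+f = 7 carry 1
  f+9+1 = 9 carry 1
  e+f+1 = e carry 1
  final carry 1

0x1e97a50e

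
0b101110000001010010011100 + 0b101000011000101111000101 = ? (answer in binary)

0b1010110011010000001100001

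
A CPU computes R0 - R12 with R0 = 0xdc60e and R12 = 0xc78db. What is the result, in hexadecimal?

Subtract column by column in base 16:
  e-b → 3
  0-d → 3 (borrow)
  6-8-1 → d (borrow)
  c-7-1 → 4
  d-c → 1

0x14d33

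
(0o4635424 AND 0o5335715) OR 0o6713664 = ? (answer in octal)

0o4635424 AND 0o5335715 = 0o4235404.
Then OR with 0o6713664.

0o6737664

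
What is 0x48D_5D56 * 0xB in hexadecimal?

0x321302B2

Multiply each base-16 digit by 11, carrying:
  6×11 = 66 → write 2 carry 4
  5×11+4 = 59 → write B carry 3
  D×11+3 = 146 → write 2 carry 9
  5×11+9 = 64 → write 0 carry 4
  D×11+4 = 147 → write 3 carry 9
  8×11+9 = 97 → write 1 carry 6
  4×11+6 = 50 → write 2 carry 3
  remaining carry: 3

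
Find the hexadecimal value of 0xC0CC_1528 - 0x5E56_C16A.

Subtract column by column in base 16:
  8-A → E (borrow)
  2-6-1 → B (borrow)
  5-1-1 → 3
  1-C → 5 (borrow)
  C-6-1 → 5
  C-5 → 7
  0-E → 2 (borrow)
  C-5-1 → 6

0x627553BE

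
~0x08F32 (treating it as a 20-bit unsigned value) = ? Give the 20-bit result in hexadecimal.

0xF70CD

Each hex digit d becomes F−d:
  0→F, 8→7, F→0, 3→C, 2→D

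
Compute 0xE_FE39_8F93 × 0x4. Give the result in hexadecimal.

Multiply each base-16 digit by 4, carrying:
  3×4 = 12 → write C
  9×4 = 36 → write 4 carry 2
  F×4+2 = 62 → write E carry 3
  8×4+3 = 35 → write 3 carry 2
  9×4+2 = 38 → write 6 carry 2
  3×4+2 = 14 → write E
  E×4 = 56 → write 8 carry 3
  F×4+3 = 63 → write F carry 3
  E×4+3 = 59 → write B carry 3
  remaining carry: 3

0x3BF8E63E4C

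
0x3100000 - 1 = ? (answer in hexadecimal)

0x30fffff

The trailing 5 digits are 0, so subtracting 1 borrows through: they become F and the next digit up decrements.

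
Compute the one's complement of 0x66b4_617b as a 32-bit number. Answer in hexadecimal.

0x994b9e84

Each hex digit d becomes f−d:
  6→9, 6→9, b→4, 4→b, 6→9, 1→e, 7→8, b→4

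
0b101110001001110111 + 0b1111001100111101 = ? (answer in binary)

0b111101010110110100

Add column by column in base 2, right to left:
  1+1 = 0 carry 1
  1+0+1 = 0 carry 1
  1+1+1 = 1 carry 1
  0+1+1 = 0 carry 1
  1+1+1 = 1 carry 1
  1+1+1 = 1 carry 1
  1+0+1 = 0 carry 1
  0+0+1 = 1
  0+1 = 1
  1+1 = 0 carry 1
  0+0+1 = 1
  0+0 = 0
  0+1 = 1
  1+1 = 0 carry 1
  1+1+1 = 1 carry 1
  1+1+1 = 1 carry 1
  0+0+1 = 1
  1+0 = 1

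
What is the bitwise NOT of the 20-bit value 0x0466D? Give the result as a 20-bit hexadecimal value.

Each hex digit d becomes F−d:
  0→F, 4→B, 6→9, 6→9, D→2

0xFB992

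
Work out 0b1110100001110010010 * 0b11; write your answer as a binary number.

0b101011100101010110110

Multiply each base-2 digit by 3, carrying:
  0×3 = 0 → write 0
  1×3 = 3 → write 1 carry 1
  0×3+1 = 1 → write 1
  0×3 = 0 → write 0
  1×3 = 3 → write 1 carry 1
  0×3+1 = 1 → write 1
  0×3 = 0 → write 0
  1×3 = 3 → write 1 carry 1
  1×3+1 = 4 → write 0 carry 2
  1×3+2 = 5 → write 1 carry 2
  0×3+2 = 2 → write 0 carry 1
  0×3+1 = 1 → write 1
  0×3 = 0 → write 0
  0×3 = 0 → write 0
  1×3 = 3 → write 1 carry 1
  0×3+1 = 1 → write 1
  1×3 = 3 → write 1 carry 1
  1×3+1 = 4 → write 0 carry 2
  1×3+2 = 5 → write 1 carry 2
  remaining carry: 10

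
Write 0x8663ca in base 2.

Expand each hex digit to 4 bits: 8=1000 6=0110 6=0110 3=0011 c=1100 a=1010.

0b100001100110001111001010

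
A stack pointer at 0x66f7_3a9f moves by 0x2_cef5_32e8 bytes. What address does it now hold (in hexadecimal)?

0x335ec6d87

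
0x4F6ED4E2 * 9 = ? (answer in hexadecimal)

Multiply each base-16 digit by 9, carrying:
  2×9 = 18 → write 2 carry 1
  E×9+1 = 127 → write F carry 7
  4×9+7 = 43 → write B carry 2
  D×9+2 = 119 → write 7 carry 7
  E×9+7 = 133 → write 5 carry 8
  6×9+8 = 62 → write E carry 3
  F×9+3 = 138 → write A carry 8
  4×9+8 = 44 → write C carry 2
  remaining carry: 2

0x2CAE57BF2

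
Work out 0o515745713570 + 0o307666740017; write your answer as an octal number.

Add column by column in base 8, right to left:
  0+7 = 7
  7+1 = 0 carry 1
  5+0+1 = 6
  3+0 = 3
  1+4 = 5
  7+7 = 6 carry 1
  5+6+1 = 4 carry 1
  4+6+1 = 3 carry 1
  7+6+1 = 6 carry 1
  5+7+1 = 5 carry 1
  1+0+1 = 2
  5+3 = 0 carry 1
  final carry 1

0o1025634653607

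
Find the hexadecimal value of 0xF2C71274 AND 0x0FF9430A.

0x02C10200

AND each hex digit independently (no carries):
  F&0=0, 2&F=2, C&F=C, 7&9=1, 1&4=0, 2&3=2, 7&0=0, 4&A=0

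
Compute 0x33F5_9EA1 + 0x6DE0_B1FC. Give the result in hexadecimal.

Add column by column in base 16, right to left:
  1+C = D
  A+F = 9 carry 1
  E+1+1 = 0 carry 1
  9+B+1 = 5 carry 1
  5+0+1 = 6
  F+E = D carry 1
  3+D+1 = 1 carry 1
  3+6+1 = A

0xA1D6509D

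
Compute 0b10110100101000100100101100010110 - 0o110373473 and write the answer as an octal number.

0b10110100101000100100101100010110 = 0o26450445426 in octal.
Subtract column by column in base 8:
  6-3 → 3
  2-7 → 3 (borrow)
  4-4-1 → 7 (borrow)
  5-3-1 → 1
  4-7 → 5 (borrow)
  4-3-1 → 0
  0-0 → 0
  5-1 → 4
  4-1 → 3
  6-0 → 6
  2-0 → 2

0o26340051733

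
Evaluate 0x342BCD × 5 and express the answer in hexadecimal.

0x104DB01

Multiply each base-16 digit by 5, carrying:
  D×5 = 65 → write 1 carry 4
  C×5+4 = 64 → write 0 carry 4
  B×5+4 = 59 → write B carry 3
  2×5+3 = 13 → write D
  4×5 = 20 → write 4 carry 1
  3×5+1 = 16 → write 0 carry 1
  remaining carry: 1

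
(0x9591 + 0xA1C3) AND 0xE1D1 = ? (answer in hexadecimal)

Add column by column in base 16, right to left:
  1+3 = 4
  9+C = 5 carry 1
  5+1+1 = 7
  9+A = 3 carry 1
  final carry 1
Sum = 0x13754; now AND with 0xE1D1:
  1&0=0, 3&E=2, 7&1=1, 5&D=5, 4&1=0

0x2150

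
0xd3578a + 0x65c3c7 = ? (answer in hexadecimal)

0x1391b51

Add column by column in base 16, right to left:
  a+7 = 1 carry 1
  8+c+1 = 5 carry 1
  7+3+1 = b
  5+c = 1 carry 1
  3+5+1 = 9
  d+6 = 3 carry 1
  final carry 1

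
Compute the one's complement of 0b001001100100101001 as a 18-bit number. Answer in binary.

Invert each bit: 001001100100101001 → 110110011011010110.

0b110110011011010110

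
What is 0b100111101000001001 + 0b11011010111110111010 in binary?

0b100000010100111000011

Add column by column in base 2, right to left:
  1+0 = 1
  0+1 = 1
  0+0 = 0
  1+1 = 0 carry 1
  0+1+1 = 0 carry 1
  0+1+1 = 0 carry 1
  0+0+1 = 1
  0+1 = 1
  0+1 = 1
  1+1 = 0 carry 1
  0+1+1 = 0 carry 1
  1+1+1 = 1 carry 1
  1+0+1 = 0 carry 1
  1+1+1 = 1 carry 1
  1+0+1 = 0 carry 1
  0+1+1 = 0 carry 1
  0+1+1 = 0 carry 1
  1+0+1 = 0 carry 1
  0+1+1 = 0 carry 1
  0+1+1 = 0 carry 1
  final carry 1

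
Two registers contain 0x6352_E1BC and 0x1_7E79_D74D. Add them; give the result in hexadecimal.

0x1E1CCB909

Add column by column in base 16, right to left:
  C+D = 9 carry 1
  B+4+1 = 0 carry 1
  1+7+1 = 9
  E+D = B carry 1
  2+9+1 = C
  5+7 = C
  3+E = 1 carry 1
  6+7+1 = E
  0+1 = 1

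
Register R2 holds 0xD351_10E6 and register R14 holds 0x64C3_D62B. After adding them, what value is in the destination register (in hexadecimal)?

0x13814E711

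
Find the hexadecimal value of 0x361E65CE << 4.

0x361E65CE0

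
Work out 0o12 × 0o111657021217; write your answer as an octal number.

0o1342326254626

Multiply each base-8 digit by 10, carrying:
  7×10 = 70 → write 6 carry 8
  1×10+8 = 18 → write 2 carry 2
  2×10+2 = 22 → write 6 carry 2
  1×10+2 = 12 → write 4 carry 1
  2×10+1 = 21 → write 5 carry 2
  0×10+2 = 2 → write 2
  7×10 = 70 → write 6 carry 8
  5×10+8 = 58 → write 2 carry 7
  6×10+7 = 67 → write 3 carry 8
  1×10+8 = 18 → write 2 carry 2
  1×10+2 = 12 → write 4 carry 1
  1×10+1 = 11 → write 3 carry 1
  remaining carry: 1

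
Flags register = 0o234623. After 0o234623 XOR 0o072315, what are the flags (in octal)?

0o246536

XOR each oct digit independently (no carries):
  2^0=2, 3^7=4, 4^2=6, 6^3=5, 2^1=3, 3^5=6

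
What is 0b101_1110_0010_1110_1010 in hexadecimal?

0x5e2ea

Group the bits into nibbles: 0101 1110 0010 1110 1010 → 5e2ea.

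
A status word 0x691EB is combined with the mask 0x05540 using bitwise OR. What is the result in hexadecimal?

0x6D5EB

OR each hex digit independently (no carries):
  6|0=6, 9|5=D, 1|5=5, E|4=E, B|0=B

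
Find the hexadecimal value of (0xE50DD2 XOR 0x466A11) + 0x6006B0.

First 0xE50DD2 XOR 0x466A11 = 0xA367C3.
Add column by column in base 16, right to left:
  3+0 = 3
  C+B = 7 carry 1
  7+6+1 = E
  6+0 = 6
  3+0 = 3
  A+6 = 0 carry 1
  final carry 1

0x1036E73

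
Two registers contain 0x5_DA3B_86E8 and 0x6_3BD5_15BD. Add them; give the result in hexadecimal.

Add column by column in base 16, right to left:
  8+D = 5 carry 1
  E+B+1 = A carry 1
  6+5+1 = C
  8+1 = 9
  B+5 = 0 carry 1
  3+D+1 = 1 carry 1
  A+B+1 = 6 carry 1
  D+3+1 = 1 carry 1
  5+6+1 = C

0xC16109CA5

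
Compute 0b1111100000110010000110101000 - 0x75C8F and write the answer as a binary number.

0b1111011110111100010100011001

0x75C8F = 0b1110101110010001111 in binary.
Subtract column by column in base 2:
  0-1 → 1 (borrow)
  0-1-1 → 0 (borrow)
  0-1-1 → 0 (borrow)
  1-1-1 → 1 (borrow)
  0-0-1 → 1 (borrow)
  1-0-1 → 0
  0-0 → 0
  1-1 → 0
  1-0 → 1
  0-0 → 0
  0-1 → 1 (borrow)
  0-1-1 → 0 (borrow)
  0-1-1 → 0 (borrow)
  1-0-1 → 0
  0-1 → 1 (borrow)
  0-0-1 → 1 (borrow)
  1-1-1 → 1 (borrow)
  1-1-1 → 1 (borrow)
  0-1-1 → 0 (borrow)
  0-0-1 → 1 (borrow)
  0-0-1 → 1 (borrow)
  0-0-1 → 1 (borrow)
  0-0-1 → 1 (borrow)
  1-0-1 → 0
  1-0 → 1
  1-0 → 1
  1-0 → 1
  1-0 → 1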